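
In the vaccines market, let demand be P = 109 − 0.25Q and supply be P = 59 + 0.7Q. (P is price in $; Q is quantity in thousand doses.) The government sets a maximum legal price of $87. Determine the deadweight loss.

Competitive equilibrium: 109 − 0.25Q = 59 + 0.7Q → Q* = 52.6316, P* = 95.8421.
At the ceiling P = 87, quantity supplied = (87 − 59)/0.7 = 40.
Willingness to pay at Q' = 40: 109 − 0.25·40 = 99.
ΔQ = 52.6316 − 40 = 12.6316; wedge = 99 − 87 = 12.
Deadweight loss = ½ × 12.6316 × 12 = $75.79 thousand.

$75.79 thousand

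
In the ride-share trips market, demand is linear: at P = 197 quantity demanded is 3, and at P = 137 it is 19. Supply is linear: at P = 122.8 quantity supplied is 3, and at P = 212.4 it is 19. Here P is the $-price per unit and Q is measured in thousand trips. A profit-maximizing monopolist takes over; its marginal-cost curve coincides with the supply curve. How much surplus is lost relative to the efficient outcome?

$45.81 thousand

Demand slope = (137 − 197)/(19 − 3) = −3.75, so P = 208.25 − 3.75Q.
Supply slope = (212.4 − 122.8)/(19 − 3) = 5.6, so P = 106 + 5.6Q.
Competitive equilibrium: 208.25 − 3.75Q = 106 + 5.6Q → Q* = 10.93583, P* = 167.24064.
Marginal revenue: MR = 208.25 − 7.5Q. Set MR = MC: 208.25 − 7.5Q = 106 + 5.6Q → Q_m = 7.80534.
Price P_m = 208.25 − 3.75·7.80534 = 178.97998; MC(Q_m) = 106 + 5.6·7.80534 = 149.7099.
Competitive Q* = 10.93583, so ΔQ = 3.13049; wedge = 178.97998 − 149.7099 = 29.27008.
The triangle = ½ × 3.13049 × 29.27008 = $45.81 thousand.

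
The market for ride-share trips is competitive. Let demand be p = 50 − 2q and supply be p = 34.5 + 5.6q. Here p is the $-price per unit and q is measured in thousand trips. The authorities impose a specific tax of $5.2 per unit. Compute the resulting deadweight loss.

Competitive equilibrium: 50 − 2q = 34.5 + 5.6q → q* = 2.0395, p* = 45.9211.
With the tax, the buyer price exceeds the seller price by 5.2: (50 − 2q) − (34.5 + 5.6q) = 5.2 → q' = 1.3553.
Δq = 2.0395 − 1.3553 = 0.6842; the wedge equals the tax, 5.2.
The triangle = ½ × 0.6842 × 5.2 = $1.78 thousand.

$1.78 thousand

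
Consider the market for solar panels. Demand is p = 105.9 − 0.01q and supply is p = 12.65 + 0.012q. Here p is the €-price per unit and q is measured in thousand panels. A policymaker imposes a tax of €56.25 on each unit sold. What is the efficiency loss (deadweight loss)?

Competitive equilibrium: 105.9 − 0.01q = 12.65 + 0.012q → q* = 4238.6364, p* = 63.5136.
With the tax, the buyer price exceeds the seller price by 56.25: (105.9 − 0.01q) − (12.65 + 0.012q) = 56.25 → q' = 1681.8182.
Δq = 4238.6364 − 1681.8182 = 2556.8182; the wedge equals the tax, 56.25.
DWL = ½ × 2556.8182 × 56.25 = €71910.51 thousand.

€71910.51 thousand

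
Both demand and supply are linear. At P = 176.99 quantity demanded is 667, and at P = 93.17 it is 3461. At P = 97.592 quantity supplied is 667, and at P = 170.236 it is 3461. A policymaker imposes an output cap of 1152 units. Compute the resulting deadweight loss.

24364.36

Demand slope = (93.17 − 176.99)/(3461 − 667) = −0.03, so P = 197 − 0.03Q.
Supply slope = (170.236 − 97.592)/(3461 − 667) = 0.026, so P = 80.25 + 0.026Q.
Competitive equilibrium: 197 − 0.03Q = 80.25 + 0.026Q → Q* = 2084.8214, P* = 134.4554.
At Q = 1152: demand price = 197 − 0.03·1152 = 162.44; supply price = 80.25 + 0.026·1152 = 110.202.
ΔQ = 2084.8214 − 1152 = 932.8214; wedge = 162.44 − 110.202 = 52.238.
DWL = ½ × 932.8214 × 52.238 = 24364.36.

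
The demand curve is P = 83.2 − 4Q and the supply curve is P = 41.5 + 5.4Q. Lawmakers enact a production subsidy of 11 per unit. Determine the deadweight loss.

Competitive equilibrium: 83.2 − 4Q = 41.5 + 5.4Q → Q* = 4.4362, P* = 65.4553.
The subsidy lowers effective supply by 11: P = 30.5 + 5.4Q.
New quantity: 83.2 − 4Q = 30.5 + 5.4Q → Q' = 5.6064.
Overproduction ΔQ = 5.6064 − 4.4362 = 1.1702; wedge = subsidy = 11.
Welfare loss = ½ × 1.1702 × 11 = 6.44.

6.44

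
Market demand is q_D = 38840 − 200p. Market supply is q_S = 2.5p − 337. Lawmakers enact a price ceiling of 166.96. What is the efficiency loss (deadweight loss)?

889.23

In inverse form: demand p = 194.2 − 0.005q, supply p = 134.8 + 0.4q.
Competitive equilibrium: 194.2 − 0.005q = 134.8 + 0.4q → q* = 146.6667, p* = 193.4667.
At the ceiling p = 166.96, quantity supplied = (166.96 − 134.8)/0.4 = 80.4.
Willingness to pay at q' = 80.4: 194.2 − 0.005·80.4 = 193.798.
Δq = 146.6667 − 80.4 = 66.2667; wedge = 193.798 − 166.96 = 26.838.
Deadweight loss = ½ × 66.2667 × 26.838 = 889.23.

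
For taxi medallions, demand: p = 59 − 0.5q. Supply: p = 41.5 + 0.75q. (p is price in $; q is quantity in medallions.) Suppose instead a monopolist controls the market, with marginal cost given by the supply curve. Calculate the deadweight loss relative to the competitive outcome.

$10

Competitive equilibrium: 59 − 0.5q = 41.5 + 0.75q → q* = 14, p* = 52.
Marginal revenue: MR = 59 − q. Set MR = MC: 59 − q = 41.5 + 0.75q → q_m = 10.
Price p_m = 59 − 0.5·10 = 54; MC(q_m) = 41.5 + 0.75·10 = 49.
Competitive q* = 14, so Δq = 4; wedge = 54 − 49 = 5.
DWL = ½ × 4 × 5 = $10.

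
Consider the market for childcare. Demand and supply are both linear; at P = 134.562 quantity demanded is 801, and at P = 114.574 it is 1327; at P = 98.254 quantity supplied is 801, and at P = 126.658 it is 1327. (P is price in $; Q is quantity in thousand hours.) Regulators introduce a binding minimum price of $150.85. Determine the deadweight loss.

$31178.62 thousand

Demand slope = (114.574 − 134.562)/(1327 − 801) = −0.038, so P = 165 − 0.038Q.
Supply slope = (126.658 − 98.254)/(1327 − 801) = 0.054, so P = 55 + 0.054Q.
Competitive equilibrium: 165 − 0.038Q = 55 + 0.054Q → Q* = 1195.6522, P* = 119.5652.
At the floor P = 150.85, quantity demanded = (165 − 150.85)/0.038 = 372.3684.
Sellers' marginal cost at Q' = 372.3684: 55 + 0.054·372.3684 = 75.1079.
ΔQ = 1195.6522 − 372.3684 = 823.2838; wedge = 150.85 − 75.1079 = 75.7421.
The triangle = ½ × 823.2838 × 75.7421 = $31178.62 thousand.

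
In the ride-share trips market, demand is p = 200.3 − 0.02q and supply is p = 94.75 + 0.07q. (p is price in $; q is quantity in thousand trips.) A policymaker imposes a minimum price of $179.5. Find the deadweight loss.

Competitive equilibrium: 200.3 − 0.02q = 94.75 + 0.07q → q* = 1172.7778, p* = 176.8444.
At the floor p = 179.5, quantity demanded = (200.3 − 179.5)/0.02 = 1040.
Sellers' marginal cost at q' = 1040: 94.75 + 0.07·1040 = 167.55.
Δq = 1172.7778 − 1040 = 132.7778; wedge = 179.5 − 167.55 = 11.95.
Deadweight loss = ½ × 132.7778 × 11.95 = $793.35 thousand.

$793.35 thousand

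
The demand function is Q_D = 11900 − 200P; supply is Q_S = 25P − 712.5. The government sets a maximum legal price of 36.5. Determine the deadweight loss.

In inverse form: demand P = 59.5 − 0.005Q, supply P = 28.5 + 0.04Q.
Competitive equilibrium: 59.5 − 0.005Q = 28.5 + 0.04Q → Q* = 688.8889, P* = 56.0556.
At the ceiling P = 36.5, quantity supplied = (36.5 − 28.5)/0.04 = 200.
Willingness to pay at Q' = 200: 59.5 − 0.005·200 = 58.5.
ΔQ = 688.8889 − 200 = 488.8889; wedge = 58.5 − 36.5 = 22.
The triangle = ½ × 488.8889 × 22 = 5377.78.

5377.78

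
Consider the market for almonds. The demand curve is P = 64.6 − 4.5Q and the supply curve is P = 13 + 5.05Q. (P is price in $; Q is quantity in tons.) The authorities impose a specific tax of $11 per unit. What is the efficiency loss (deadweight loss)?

$6.34

Competitive equilibrium: 64.6 − 4.5Q = 13 + 5.05Q → Q* = 5.40314, P* = 40.28586.
With the tax, the buyer price exceeds the seller price by 11: (64.6 − 4.5Q) − (13 + 5.05Q) = 11 → Q' = 4.25131.
ΔQ = 5.40314 − 4.25131 = 1.15183; the wedge equals the tax, 11.
Deadweight loss = ½ × 1.15183 × 11 = $6.34.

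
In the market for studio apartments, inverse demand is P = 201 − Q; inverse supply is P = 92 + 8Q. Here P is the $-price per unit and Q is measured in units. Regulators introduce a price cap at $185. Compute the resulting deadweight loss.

Competitive equilibrium: 201 − Q = 92 + 8Q → Q* = 12.1111, P* = 188.8889.
At the ceiling P = 185, quantity supplied = (185 − 92)/8 = 11.625.
Willingness to pay at Q' = 11.625: 201 − 1·11.625 = 189.375.
ΔQ = 12.1111 − 11.625 = 0.4861; wedge = 189.375 − 185 = 4.375.
Welfare loss = ½ × 0.4861 × 4.375 = $1.06.

$1.06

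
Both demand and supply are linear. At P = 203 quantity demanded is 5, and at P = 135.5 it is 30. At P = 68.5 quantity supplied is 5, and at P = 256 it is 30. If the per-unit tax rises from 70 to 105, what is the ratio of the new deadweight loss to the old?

Demand slope = (135.5 − 203)/(30 − 5) = −2.7, so P = 216.5 − 2.7Q.
Supply slope = (256 − 68.5)/(30 − 5) = 7.5, so P = 31 + 7.5Q.
Competitive equilibrium: 216.5 − 2.7Q = 31 + 7.5Q → Q* = 18.1863, P* = 167.3971.
For a per-unit tax t: ΔQ = t/10.2, so DWL = ½·t·(t/10.2) = t²/20.4.
At t = 70: DWL = 240.196. At t = 105: DWL = 540.441.
Ratio = (105/70)² = 2.25.

2.25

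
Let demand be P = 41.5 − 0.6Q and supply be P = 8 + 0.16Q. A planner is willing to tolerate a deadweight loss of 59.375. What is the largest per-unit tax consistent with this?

9.5

Competitive equilibrium: 41.5 − 0.6Q = 8 + 0.16Q → Q* = 44.0789, P* = 15.0526.
A tax t gives ΔQ = t/0.76 and wedge t, so DWL = t²/1.52.
t²/1.52 = 59.375 → t² = 90.25 → t = 9.5.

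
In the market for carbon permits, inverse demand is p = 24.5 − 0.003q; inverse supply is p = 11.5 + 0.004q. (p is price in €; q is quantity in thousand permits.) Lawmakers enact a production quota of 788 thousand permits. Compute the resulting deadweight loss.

Competitive equilibrium: 24.5 − 0.003q = 11.5 + 0.004q → q* = 1857.1429, p* = 18.9286.
At q = 788: demand price = 24.5 − 0.003·788 = 22.136; supply price = 11.5 + 0.004·788 = 14.652.
Δq = 1857.1429 − 788 = 1069.1429; wedge = 22.136 − 14.652 = 7.484.
Deadweight loss = ½ × 1069.1429 × 7.484 = €4000.73 thousand.

€4000.73 thousand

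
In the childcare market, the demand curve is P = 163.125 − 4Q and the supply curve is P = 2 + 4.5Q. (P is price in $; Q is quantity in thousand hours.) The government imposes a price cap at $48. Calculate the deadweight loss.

Competitive equilibrium: 163.125 − 4Q = 2 + 4.5Q → Q* = 18.9559, P* = 87.3015.
At the ceiling P = 48, quantity supplied = (48 − 2)/4.5 = 10.2222.
Willingness to pay at Q' = 10.2222: 163.125 − 4·10.2222 = 122.2362.
ΔQ = 18.9559 − 10.2222 = 8.7337; wedge = 122.2362 − 48 = 74.2362.
Deadweight loss = ½ × 8.7337 × 74.2362 = $324.18 thousand.

$324.18 thousand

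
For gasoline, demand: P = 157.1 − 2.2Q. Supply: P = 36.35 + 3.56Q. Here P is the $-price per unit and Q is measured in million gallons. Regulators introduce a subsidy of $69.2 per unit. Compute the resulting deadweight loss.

$415.68 million

Competitive equilibrium: 157.1 − 2.2Q = 36.35 + 3.56Q → Q* = 20.9635, P* = 110.9802.
The subsidy lowers effective supply by 69.2: P = 3.56Q − 32.85.
New quantity: 157.1 − 2.2Q = 3.56Q − 32.85 → Q' = 32.9774.
Overproduction ΔQ = 32.9774 − 20.9635 = 12.0139; wedge = subsidy = 69.2.
The triangle = ½ × 12.0139 × 69.2 = $415.68 million.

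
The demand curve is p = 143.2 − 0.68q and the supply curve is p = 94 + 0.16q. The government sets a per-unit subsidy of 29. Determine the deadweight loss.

Competitive equilibrium: 143.2 − 0.68q = 94 + 0.16q → q* = 58.5714, p* = 103.3714.
The subsidy lowers effective supply by 29: p = 65 + 0.16q.
New quantity: 143.2 − 0.68q = 65 + 0.16q → q' = 93.0952.
Overproduction Δq = 93.0952 − 58.5714 = 34.5238; wedge = subsidy = 29.
Welfare loss = ½ × 34.5238 × 29 = 500.60.

500.60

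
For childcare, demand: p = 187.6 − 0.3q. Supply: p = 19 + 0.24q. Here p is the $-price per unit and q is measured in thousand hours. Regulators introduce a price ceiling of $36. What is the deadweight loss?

Competitive equilibrium: 187.6 − 0.3q = 19 + 0.24q → q* = 312.2222, p* = 93.9333.
At the ceiling p = 36, quantity supplied = (36 − 19)/0.24 = 70.8333.
Willingness to pay at q' = 70.8333: 187.6 − 0.3·70.8333 = 166.35.
Δq = 312.2222 − 70.8333 = 241.3889; wedge = 166.35 − 36 = 130.35.
Deadweight loss = ½ × 241.3889 × 130.35 = $15732.52 thousand.

$15732.52 thousand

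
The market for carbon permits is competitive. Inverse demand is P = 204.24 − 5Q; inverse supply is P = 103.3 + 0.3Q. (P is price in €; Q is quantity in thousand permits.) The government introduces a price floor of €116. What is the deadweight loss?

€5.17 thousand

Competitive equilibrium: 204.24 − 5Q = 103.3 + 0.3Q → Q* = 19.0453, P* = 109.0136.
At the floor P = 116, quantity demanded = (204.24 − 116)/5 = 17.648.
Sellers' marginal cost at Q' = 17.648: 103.3 + 0.3·17.648 = 108.5944.
ΔQ = 19.0453 − 17.648 = 1.3973; wedge = 116 − 108.5944 = 7.4056.
Welfare loss = ½ × 1.3973 × 7.4056 = €5.17 thousand.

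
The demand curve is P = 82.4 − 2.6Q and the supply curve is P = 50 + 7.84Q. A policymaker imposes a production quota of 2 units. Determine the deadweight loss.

6.36

Competitive equilibrium: 82.4 − 2.6Q = 50 + 7.84Q → Q* = 3.1034, P* = 74.331.
At Q = 2: demand price = 82.4 − 2.6·2 = 77.2; supply price = 50 + 7.84·2 = 65.68.
ΔQ = 3.1034 − 2 = 1.1034; wedge = 77.2 − 65.68 = 11.52.
DWL = ½ × 1.1034 × 11.52 = 6.36.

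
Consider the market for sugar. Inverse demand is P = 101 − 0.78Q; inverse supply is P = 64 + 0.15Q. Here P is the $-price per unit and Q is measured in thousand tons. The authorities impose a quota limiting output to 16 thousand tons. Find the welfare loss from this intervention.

Competitive equilibrium: 101 − 0.78Q = 64 + 0.15Q → Q* = 39.7849, P* = 69.9677.
At Q = 16: demand price = 101 − 0.78·16 = 88.52; supply price = 64 + 0.15·16 = 66.4.
ΔQ = 39.7849 − 16 = 23.7849; wedge = 88.52 − 66.4 = 22.12.
The triangle = ½ × 23.7849 × 22.12 = $263.06 thousand.

$263.06 thousand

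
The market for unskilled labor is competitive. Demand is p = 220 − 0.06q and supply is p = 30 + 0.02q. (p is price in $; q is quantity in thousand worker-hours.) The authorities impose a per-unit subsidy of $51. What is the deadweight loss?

Competitive equilibrium: 220 − 0.06q = 30 + 0.02q → q* = 2375, p* = 77.5.
The subsidy lowers effective supply by 51: p = 0.02q − 21.
New quantity: 220 − 0.06q = 0.02q − 21 → q' = 3012.5.
Overproduction Δq = 3012.5 − 2375 = 637.5; wedge = subsidy = 51.
The triangle = ½ × 637.5 × 51 = $16256.25 thousand.

$16256.25 thousand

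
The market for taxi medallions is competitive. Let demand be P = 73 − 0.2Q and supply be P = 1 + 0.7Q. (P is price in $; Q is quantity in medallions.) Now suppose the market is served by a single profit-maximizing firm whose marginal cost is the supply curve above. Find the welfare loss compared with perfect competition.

$95.21

Competitive equilibrium: 73 − 0.2Q = 1 + 0.7Q → Q* = 80, P* = 57.
Marginal revenue: MR = 73 − 0.4Q. Set MR = MC: 73 − 0.4Q = 1 + 0.7Q → Q_m = 65.4545.
Price P_m = 73 − 0.2·65.4545 = 59.9091; MC(Q_m) = 1 + 0.7·65.4545 = 46.8182.
Competitive Q* = 80, so ΔQ = 14.5455; wedge = 59.9091 − 46.8182 = 13.0909.
DWL = ½ × 14.5455 × 13.0909 = $95.21.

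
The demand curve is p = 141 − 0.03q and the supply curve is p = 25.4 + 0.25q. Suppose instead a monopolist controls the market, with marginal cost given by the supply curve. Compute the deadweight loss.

Competitive equilibrium: 141 − 0.03q = 25.4 + 0.25q → q* = 412.8571, p* = 128.6143.
Marginal revenue: MR = 141 − 0.06q. Set MR = MC: 141 − 0.06q = 25.4 + 0.25q → q_m = 372.9032.
Price p_m = 141 − 0.03·372.9032 = 129.8129; MC(q_m) = 25.4 + 0.25·372.9032 = 118.6258.
Competitive q* = 412.8571, so Δq = 39.9539; wedge = 129.8129 − 118.6258 = 11.1871.
Deadweight loss = ½ × 39.9539 × 11.1871 = 223.48.

223.48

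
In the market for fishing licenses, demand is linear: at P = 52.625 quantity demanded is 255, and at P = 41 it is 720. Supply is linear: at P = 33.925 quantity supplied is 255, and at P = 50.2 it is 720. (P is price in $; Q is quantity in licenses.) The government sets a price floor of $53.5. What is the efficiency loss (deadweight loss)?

Demand slope = (41 − 52.625)/(720 − 255) = −0.025, so P = 59 − 0.025Q.
Supply slope = (50.2 − 33.925)/(720 − 255) = 0.035, so P = 25 + 0.035Q.
Competitive equilibrium: 59 − 0.025Q = 25 + 0.035Q → Q* = 566.6667, P* = 44.8333.
At the floor P = 53.5, quantity demanded = (59 − 53.5)/0.025 = 220.
Sellers' marginal cost at Q' = 220: 25 + 0.035·220 = 32.7.
ΔQ = 566.6667 − 220 = 346.6667; wedge = 53.5 − 32.7 = 20.8.
Welfare loss = ½ × 346.6667 × 20.8 = $3605.33.

$3605.33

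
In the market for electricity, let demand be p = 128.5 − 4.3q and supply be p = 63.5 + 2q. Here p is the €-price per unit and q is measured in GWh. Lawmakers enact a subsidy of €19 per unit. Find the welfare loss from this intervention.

€28.65

Competitive equilibrium: 128.5 − 4.3q = 63.5 + 2q → q* = 10.3175, p* = 84.1349.
The subsidy lowers effective supply by 19: p = 44.5 + 2q.
New quantity: 128.5 − 4.3q = 44.5 + 2q → q' = 13.3333.
Overproduction Δq = 13.3333 − 10.3175 = 3.0158; wedge = subsidy = 19.
Deadweight loss = ½ × 3.0158 × 19 = €28.65.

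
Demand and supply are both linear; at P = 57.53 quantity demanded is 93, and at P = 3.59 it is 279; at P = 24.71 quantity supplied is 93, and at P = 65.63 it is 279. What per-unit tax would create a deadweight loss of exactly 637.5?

Demand slope = (3.59 − 57.53)/(279 − 93) = −0.29, so P = 84.5 − 0.29Q.
Supply slope = (65.63 − 24.71)/(279 − 93) = 0.22, so P = 4.25 + 0.22Q.
Competitive equilibrium: 84.5 − 0.29Q = 4.25 + 0.22Q → Q* = 157.3529, P* = 38.8676.
A tax t gives ΔQ = t/0.51 and wedge t, so DWL = t²/1.02.
t²/1.02 = 637.5 → t² = 650.25 → t = 25.5.

25.5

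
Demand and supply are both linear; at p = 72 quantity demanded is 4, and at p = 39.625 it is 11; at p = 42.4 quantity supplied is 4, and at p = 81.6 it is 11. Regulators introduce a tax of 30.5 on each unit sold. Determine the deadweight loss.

Demand slope = (39.625 − 72)/(11 − 4) = −4.625, so p = 90.5 − 4.625q.
Supply slope = (81.6 − 42.4)/(11 − 4) = 5.6, so p = 20 + 5.6q.
Competitive equilibrium: 90.5 − 4.625q = 20 + 5.6q → q* = 6.8949, p* = 58.6112.
With the tax, the buyer price exceeds the seller price by 30.5: (90.5 − 4.625q) − (20 + 5.6q) = 30.5 → q' = 3.912.
Δq = 6.8949 − 3.912 = 2.9829; the wedge equals the tax, 30.5.
The triangle = ½ × 2.9829 × 30.5 = 45.49.

45.49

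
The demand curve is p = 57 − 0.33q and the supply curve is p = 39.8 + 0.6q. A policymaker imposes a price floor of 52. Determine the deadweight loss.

Competitive equilibrium: 57 − 0.33q = 39.8 + 0.6q → q* = 18.4946, p* = 50.8968.
At the floor p = 52, quantity demanded = (57 − 52)/0.33 = 15.1515.
Sellers' marginal cost at q' = 15.1515: 39.8 + 0.6·15.1515 = 48.8909.
Δq = 18.4946 − 15.1515 = 3.3431; wedge = 52 − 48.8909 = 3.1091.
The triangle = ½ × 3.3431 × 3.1091 = 5.20.

5.20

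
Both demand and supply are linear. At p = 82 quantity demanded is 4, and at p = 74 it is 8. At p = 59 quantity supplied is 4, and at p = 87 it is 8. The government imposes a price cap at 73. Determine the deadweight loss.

1.39

Demand slope = (74 − 82)/(8 − 4) = −2, so p = 90 − 2q.
Supply slope = (87 − 59)/(8 − 4) = 7, so p = 31 + 7q.
Competitive equilibrium: 90 − 2q = 31 + 7q → q* = 6.5556, p* = 76.8889.
At the ceiling p = 73, quantity supplied = (73 − 31)/7 = 6.
Willingness to pay at q' = 6: 90 − 2·6 = 78.
Δq = 6.5556 − 6 = 0.5556; wedge = 78 − 73 = 5.
Deadweight loss = ½ × 0.5556 × 5 = 1.39.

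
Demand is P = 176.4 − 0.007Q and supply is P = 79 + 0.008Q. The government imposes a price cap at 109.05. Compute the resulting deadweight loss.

56187.19

Competitive equilibrium: 176.4 − 0.007Q = 79 + 0.008Q → Q* = 6493.33333, P* = 130.94667.
At the ceiling P = 109.05, quantity supplied = (109.05 − 79)/0.008 = 3756.25.
Willingness to pay at Q' = 3756.25: 176.4 − 0.007·3756.25 = 150.10625.
ΔQ = 6493.33333 − 3756.25 = 2737.08333; wedge = 150.10625 − 109.05 = 41.05625.
Deadweight loss = ½ × 2737.08333 × 41.05625 = 56187.19.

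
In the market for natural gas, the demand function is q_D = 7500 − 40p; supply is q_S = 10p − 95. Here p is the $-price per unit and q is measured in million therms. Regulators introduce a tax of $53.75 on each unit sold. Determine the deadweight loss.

$11556.25 million

In inverse form: demand p = 187.5 − 0.025q, supply p = 9.5 + 0.1q.
Competitive equilibrium: 187.5 − 0.025q = 9.5 + 0.1q → q* = 1424, p* = 151.9.
With the tax, the buyer price exceeds the seller price by 53.75: (187.5 − 0.025q) − (9.5 + 0.1q) = 53.75 → q' = 994.
Δq = 1424 − 994 = 430; the wedge equals the tax, 53.75.
Welfare loss = ½ × 430 × 53.75 = $11556.25 million.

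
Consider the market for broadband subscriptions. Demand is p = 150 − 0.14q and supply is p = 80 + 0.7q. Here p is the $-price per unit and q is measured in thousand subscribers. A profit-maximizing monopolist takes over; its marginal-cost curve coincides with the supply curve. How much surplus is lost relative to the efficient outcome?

Competitive equilibrium: 150 − 0.14q = 80 + 0.7q → q* = 83.3333, p* = 138.3333.
Marginal revenue: MR = 150 − 0.28q. Set MR = MC: 150 − 0.28q = 80 + 0.7q → q_m = 71.4286.
Price p_m = 150 − 0.14·71.4286 = 140; MC(q_m) = 80 + 0.7·71.4286 = 130.
Competitive q* = 83.3333, so Δq = 11.9047; wedge = 140 − 130 = 10.
Welfare loss = ½ × 11.9047 × 10 = $59.52 thousand.

$59.52 thousand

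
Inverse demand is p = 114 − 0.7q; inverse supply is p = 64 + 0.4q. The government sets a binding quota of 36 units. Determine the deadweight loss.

Competitive equilibrium: 114 − 0.7q = 64 + 0.4q → q* = 45.4545, p* = 82.1818.
At q = 36: demand price = 114 − 0.7·36 = 88.8; supply price = 64 + 0.4·36 = 78.4.
Δq = 45.4545 − 36 = 9.4545; wedge = 88.8 − 78.4 = 10.4.
Deadweight loss = ½ × 9.4545 × 10.4 = 49.16.

49.16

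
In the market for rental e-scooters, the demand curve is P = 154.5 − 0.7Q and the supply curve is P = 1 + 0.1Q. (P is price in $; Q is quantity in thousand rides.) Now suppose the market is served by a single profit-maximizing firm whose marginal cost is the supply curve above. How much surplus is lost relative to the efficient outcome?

Competitive equilibrium: 154.5 − 0.7Q = 1 + 0.1Q → Q* = 191.875, P* = 20.1875.
Marginal revenue: MR = 154.5 − 1.4Q. Set MR = MC: 154.5 − 1.4Q = 1 + 0.1Q → Q_m = 102.33333.
Price P_m = 154.5 − 0.7·102.33333 = 82.86667; MC(Q_m) = 1 + 0.1·102.33333 = 11.23333.
Competitive Q* = 191.875, so ΔQ = 89.54167; wedge = 82.86667 − 11.23333 = 71.63334.
The triangle = ½ × 89.54167 × 71.63334 = $3207.08 thousand.

$3207.08 thousand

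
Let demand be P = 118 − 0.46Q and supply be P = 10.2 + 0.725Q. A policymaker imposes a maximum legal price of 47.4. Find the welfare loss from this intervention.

931.96

Competitive equilibrium: 118 − 0.46Q = 10.2 + 0.725Q → Q* = 90.9705, P* = 76.1536.
At the ceiling P = 47.4, quantity supplied = (47.4 − 10.2)/0.725 = 51.3103.
Willingness to pay at Q' = 51.3103: 118 − 0.46·51.3103 = 94.3973.
ΔQ = 90.9705 − 51.3103 = 39.6602; wedge = 94.3973 − 47.4 = 46.9973.
Deadweight loss = ½ × 39.6602 × 46.9973 = 931.96.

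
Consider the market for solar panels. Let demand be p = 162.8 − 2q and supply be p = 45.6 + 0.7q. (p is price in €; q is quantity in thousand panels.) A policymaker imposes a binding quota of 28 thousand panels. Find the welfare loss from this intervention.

Competitive equilibrium: 162.8 − 2q = 45.6 + 0.7q → q* = 43.4074, p* = 75.9852.
At q = 28: demand price = 162.8 − 2·28 = 106.8; supply price = 45.6 + 0.7·28 = 65.2.
Δq = 43.4074 − 28 = 15.4074; wedge = 106.8 − 65.2 = 41.6.
Deadweight loss = ½ × 15.4074 × 41.6 = €320.47 thousand.

€320.47 thousand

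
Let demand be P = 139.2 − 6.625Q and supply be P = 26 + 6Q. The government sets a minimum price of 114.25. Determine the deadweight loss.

Competitive equilibrium: 139.2 − 6.625Q = 26 + 6Q → Q* = 8.9663, P* = 79.798.
At the floor P = 114.25, quantity demanded = (139.2 − 114.25)/6.625 = 3.766.
Sellers' marginal cost at Q' = 3.766: 26 + 6·3.766 = 48.596.
ΔQ = 8.9663 − 3.766 = 5.2003; wedge = 114.25 − 48.596 = 65.654.
The triangle = ½ × 5.2003 × 65.654 = 170.71.

170.71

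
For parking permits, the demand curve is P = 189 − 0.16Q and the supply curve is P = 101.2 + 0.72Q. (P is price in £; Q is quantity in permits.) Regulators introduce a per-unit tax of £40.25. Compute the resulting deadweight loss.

Competitive equilibrium: 189 − 0.16Q = 101.2 + 0.72Q → Q* = 99.7727, P* = 173.0364.
With the tax, the buyer price exceeds the seller price by 40.25: (189 − 0.16Q) − (101.2 + 0.72Q) = 40.25 → Q' = 54.0341.
ΔQ = 99.7727 − 54.0341 = 45.7386; the wedge equals the tax, 40.25.
DWL = ½ × 45.7386 × 40.25 = £920.49.

£920.49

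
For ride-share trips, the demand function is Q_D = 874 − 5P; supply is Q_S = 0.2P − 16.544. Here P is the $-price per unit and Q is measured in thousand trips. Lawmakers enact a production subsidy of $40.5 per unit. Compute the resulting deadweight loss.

$157.72 thousand

In inverse form: demand P = 174.8 − 0.2Q, supply P = 82.72 + 5Q.
Competitive equilibrium: 174.8 − 0.2Q = 82.72 + 5Q → Q* = 17.7077, P* = 171.2585.
The subsidy lowers effective supply by 40.5: P = 42.22 + 5Q.
New quantity: 174.8 − 0.2Q = 42.22 + 5Q → Q' = 25.4962.
Overproduction ΔQ = 25.4962 − 17.7077 = 7.7885; wedge = subsidy = 40.5.
The triangle = ½ × 7.7885 × 40.5 = $157.72 thousand.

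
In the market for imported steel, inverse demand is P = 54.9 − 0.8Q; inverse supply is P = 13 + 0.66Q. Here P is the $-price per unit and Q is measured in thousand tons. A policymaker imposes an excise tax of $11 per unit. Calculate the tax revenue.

$232.81 thousand

Competitive equilibrium: 54.9 − 0.8Q = 13 + 0.66Q → Q* = 28.6986, P* = 31.9411.
With the tax, the buyer price exceeds the seller price by 11: (54.9 − 0.8Q) − (13 + 0.66Q) = 11 → Q' = 21.1644.
Tax revenue = 11 × 21.1644 = $232.81 thousand.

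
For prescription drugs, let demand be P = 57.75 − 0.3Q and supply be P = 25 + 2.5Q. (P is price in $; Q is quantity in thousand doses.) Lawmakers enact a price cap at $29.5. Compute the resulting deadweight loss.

$137.12 thousand

Competitive equilibrium: 57.75 − 0.3Q = 25 + 2.5Q → Q* = 11.69643, P* = 54.24107.
At the ceiling P = 29.5, quantity supplied = (29.5 − 25)/2.5 = 1.8.
Willingness to pay at Q' = 1.8: 57.75 − 0.3·1.8 = 57.21.
ΔQ = 11.69643 − 1.8 = 9.89643; wedge = 57.21 − 29.5 = 27.71.
Welfare loss = ½ × 9.89643 × 27.71 = $137.12 thousand.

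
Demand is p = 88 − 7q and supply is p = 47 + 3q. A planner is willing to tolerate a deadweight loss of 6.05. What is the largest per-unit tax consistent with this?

Competitive equilibrium: 88 − 7q = 47 + 3q → q* = 4.1, p* = 59.3.
A tax t gives Δq = t/10 and wedge t, so DWL = t²/20.
t²/20 = 6.05 → t² = 121 → t = 11.

11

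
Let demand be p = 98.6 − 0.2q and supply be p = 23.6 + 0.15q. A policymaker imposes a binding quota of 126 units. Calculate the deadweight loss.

Competitive equilibrium: 98.6 − 0.2q = 23.6 + 0.15q → q* = 214.2857, p* = 55.7429.
At q = 126: demand price = 98.6 − 0.2·126 = 73.4; supply price = 23.6 + 0.15·126 = 42.5.
Δq = 214.2857 − 126 = 88.2857; wedge = 73.4 − 42.5 = 30.9.
Deadweight loss = ½ × 88.2857 × 30.9 = 1364.01.

1364.01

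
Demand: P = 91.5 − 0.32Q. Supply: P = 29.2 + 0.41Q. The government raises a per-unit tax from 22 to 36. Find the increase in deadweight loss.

556.16

Competitive equilibrium: 91.5 − 0.32Q = 29.2 + 0.41Q → Q* = 85.3425, P* = 64.1904.
For a per-unit tax t: ΔQ = t/0.73, so DWL = ½·t·(t/0.73) = t²/1.46.
At t = 22: DWL = 331.507. At t = 36: DWL = 887.671.
Increase = 887.671 − 331.507 = 556.16.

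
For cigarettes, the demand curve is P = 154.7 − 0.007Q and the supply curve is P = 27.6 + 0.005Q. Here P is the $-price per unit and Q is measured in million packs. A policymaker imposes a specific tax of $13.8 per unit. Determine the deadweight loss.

Competitive equilibrium: 154.7 − 0.007Q = 27.6 + 0.005Q → Q* = 10591.6667, P* = 80.5583.
With the tax, the buyer price exceeds the seller price by 13.8: (154.7 − 0.007Q) − (27.6 + 0.005Q) = 13.8 → Q' = 9441.6667.
ΔQ = 10591.6667 − 9441.6667 = 1150; the wedge equals the tax, 13.8.
Welfare loss = ½ × 1150 × 13.8 = $7935 million.

$7935 million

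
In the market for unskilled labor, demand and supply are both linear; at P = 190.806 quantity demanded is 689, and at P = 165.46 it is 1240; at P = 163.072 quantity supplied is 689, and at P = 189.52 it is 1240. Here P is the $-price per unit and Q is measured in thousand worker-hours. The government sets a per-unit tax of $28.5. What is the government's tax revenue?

$19404.26 thousand

Demand slope = (165.46 − 190.806)/(1240 − 689) = −0.046, so P = 222.5 − 0.046Q.
Supply slope = (189.52 − 163.072)/(1240 − 689) = 0.048, so P = 130 + 0.048Q.
Competitive equilibrium: 222.5 − 0.046Q = 130 + 0.048Q → Q* = 984.0426, P* = 177.234.
With the tax, the buyer price exceeds the seller price by 28.5: (222.5 − 0.046Q) − (130 + 0.048Q) = 28.5 → Q' = 680.8511.
Tax revenue = 28.5 × 680.8511 = $19404.26 thousand.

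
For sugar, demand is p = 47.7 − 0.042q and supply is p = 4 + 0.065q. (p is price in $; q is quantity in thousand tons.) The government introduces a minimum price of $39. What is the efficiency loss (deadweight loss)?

$2167.23 thousand

Competitive equilibrium: 47.7 − 0.042q = 4 + 0.065q → q* = 408.4112, p* = 30.5467.
At the floor p = 39, quantity demanded = (47.7 − 39)/0.042 = 207.1429.
Sellers' marginal cost at q' = 207.1429: 4 + 0.065·207.1429 = 17.4643.
Δq = 408.4112 − 207.1429 = 201.2683; wedge = 39 − 17.4643 = 21.5357.
The triangle = ½ × 201.2683 × 21.5357 = $2167.23 thousand.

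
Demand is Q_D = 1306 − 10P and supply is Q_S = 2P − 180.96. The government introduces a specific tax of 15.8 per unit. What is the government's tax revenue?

In inverse form: demand P = 130.6 − 0.1Q, supply P = 90.48 + 0.5Q.
Competitive equilibrium: 130.6 − 0.1Q = 90.48 + 0.5Q → Q* = 66.8667, P* = 123.9133.
With the tax, the buyer price exceeds the seller price by 15.8: (130.6 − 0.1Q) − (90.48 + 0.5Q) = 15.8 → Q' = 40.5333.
Tax revenue = 15.8 × 40.5333 = 640.43.

640.43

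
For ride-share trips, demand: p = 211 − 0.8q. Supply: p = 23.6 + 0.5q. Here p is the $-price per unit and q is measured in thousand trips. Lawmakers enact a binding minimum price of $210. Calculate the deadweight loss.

$13273.98 thousand

Competitive equilibrium: 211 − 0.8q = 23.6 + 0.5q → q* = 144.1538, p* = 95.6769.
At the floor p = 210, quantity demanded = (211 − 210)/0.8 = 1.25.
Sellers' marginal cost at q' = 1.25: 23.6 + 0.5·1.25 = 24.225.
Δq = 144.1538 − 1.25 = 142.9038; wedge = 210 − 24.225 = 185.775.
Welfare loss = ½ × 142.9038 × 185.775 = $13273.98 thousand.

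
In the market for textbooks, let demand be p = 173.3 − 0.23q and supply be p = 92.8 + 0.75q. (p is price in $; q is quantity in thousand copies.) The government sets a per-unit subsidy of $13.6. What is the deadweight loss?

$94.37 thousand

Competitive equilibrium: 173.3 − 0.23q = 92.8 + 0.75q → q* = 82.1429, p* = 154.4071.
The subsidy lowers effective supply by 13.6: p = 79.2 + 0.75q.
New quantity: 173.3 − 0.23q = 79.2 + 0.75q → q' = 96.0204.
Overproduction Δq = 96.0204 − 82.1429 = 13.8775; wedge = subsidy = 13.6.
Welfare loss = ½ × 13.8775 × 13.6 = $94.37 thousand.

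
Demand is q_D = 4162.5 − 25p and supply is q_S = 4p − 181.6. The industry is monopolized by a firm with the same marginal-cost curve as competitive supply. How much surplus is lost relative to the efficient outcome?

371.49

In inverse form: demand p = 166.5 − 0.04q, supply p = 45.4 + 0.25q.
Competitive equilibrium: 166.5 − 0.04q = 45.4 + 0.25q → q* = 417.5862, p* = 149.7966.
Marginal revenue: MR = 166.5 − 0.08q. Set MR = MC: 166.5 − 0.08q = 45.4 + 0.25q → q_m = 366.9697.
Price p_m = 166.5 − 0.04·366.9697 = 151.8212; MC(q_m) = 45.4 + 0.25·366.9697 = 137.1424.
Competitive q* = 417.5862, so Δq = 50.6165; wedge = 151.8212 − 137.1424 = 14.6788.
DWL = ½ × 50.6165 × 14.6788 = 371.49.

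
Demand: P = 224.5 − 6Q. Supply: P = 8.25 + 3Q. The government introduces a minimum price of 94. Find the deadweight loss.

23.35

Competitive equilibrium: 224.5 − 6Q = 8.25 + 3Q → Q* = 24.0278, P* = 80.3333.
At the floor P = 94, quantity demanded = (224.5 − 94)/6 = 21.75.
Sellers' marginal cost at Q' = 21.75: 8.25 + 3·21.75 = 73.5.
ΔQ = 24.0278 − 21.75 = 2.2778; wedge = 94 − 73.5 = 20.5.
Deadweight loss = ½ × 2.2778 × 20.5 = 23.35.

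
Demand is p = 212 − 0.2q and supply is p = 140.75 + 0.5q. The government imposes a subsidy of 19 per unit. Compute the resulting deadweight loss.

Competitive equilibrium: 212 − 0.2q = 140.75 + 0.5q → q* = 101.7857, p* = 191.6429.
The subsidy lowers effective supply by 19: p = 121.75 + 0.5q.
New quantity: 212 − 0.2q = 121.75 + 0.5q → q' = 128.9286.
Overproduction Δq = 128.9286 − 101.7857 = 27.1429; wedge = subsidy = 19.
Welfare loss = ½ × 27.1429 × 19 = 257.86.

257.86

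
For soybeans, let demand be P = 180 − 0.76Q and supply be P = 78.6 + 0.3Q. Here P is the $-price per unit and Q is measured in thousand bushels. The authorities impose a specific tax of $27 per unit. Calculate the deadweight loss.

$343.87 thousand

Competitive equilibrium: 180 − 0.76Q = 78.6 + 0.3Q → Q* = 95.6604, P* = 107.2981.
With the tax, the buyer price exceeds the seller price by 27: (180 − 0.76Q) − (78.6 + 0.3Q) = 27 → Q' = 70.1887.
ΔQ = 95.6604 − 70.1887 = 25.4717; the wedge equals the tax, 27.
Welfare loss = ½ × 25.4717 × 27 = $343.87 thousand.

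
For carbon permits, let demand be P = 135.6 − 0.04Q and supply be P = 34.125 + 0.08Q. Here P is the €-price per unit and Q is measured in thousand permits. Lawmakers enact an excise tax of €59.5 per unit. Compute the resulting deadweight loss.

Competitive equilibrium: 135.6 − 0.04Q = 34.125 + 0.08Q → Q* = 845.625, P* = 101.775.
With the tax, the buyer price exceeds the seller price by 59.5: (135.6 − 0.04Q) − (34.125 + 0.08Q) = 59.5 → Q' = 349.7917.
ΔQ = 845.625 − 349.7917 = 495.8333; the wedge equals the tax, 59.5.
Deadweight loss = ½ × 495.8333 × 59.5 = €14751.04 thousand.

€14751.04 thousand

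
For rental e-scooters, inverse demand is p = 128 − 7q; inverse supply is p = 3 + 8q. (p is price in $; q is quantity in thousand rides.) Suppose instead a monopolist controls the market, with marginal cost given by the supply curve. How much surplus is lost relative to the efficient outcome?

$52.73 thousand

Competitive equilibrium: 128 − 7q = 3 + 8q → q* = 8.3333, p* = 69.6667.
Marginal revenue: MR = 128 − 14q. Set MR = MC: 128 − 14q = 3 + 8q → q_m = 5.6818.
Price p_m = 128 − 7·5.6818 = 88.2274; MC(q_m) = 3 + 8·5.6818 = 48.4544.
Competitive q* = 8.3333, so Δq = 2.6515; wedge = 88.2274 − 48.4544 = 39.773.
DWL = ½ × 2.6515 × 39.773 = $52.73 thousand.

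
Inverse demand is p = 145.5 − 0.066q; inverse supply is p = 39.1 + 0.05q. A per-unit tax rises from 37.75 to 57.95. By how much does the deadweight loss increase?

8332.50

Competitive equilibrium: 145.5 − 0.066q = 39.1 + 0.05q → q* = 917.2414, p* = 84.9621.
For a per-unit tax t: Δq = t/0.116, so DWL = ½·t·(t/0.116) = t²/0.232.
At t = 37.75: DWL = 6142.511. At t = 57.95: DWL = 14475.011.
Increase = 14475.011 − 6142.511 = 8332.50.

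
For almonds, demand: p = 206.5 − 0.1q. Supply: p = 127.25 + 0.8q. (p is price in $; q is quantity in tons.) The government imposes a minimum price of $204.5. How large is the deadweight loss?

Competitive equilibrium: 206.5 − 0.1q = 127.25 + 0.8q → q* = 88.0556, p* = 197.6944.
At the floor p = 204.5, quantity demanded = (206.5 − 204.5)/0.1 = 20.
Sellers' marginal cost at q' = 20: 127.25 + 0.8·20 = 143.25.
Δq = 88.0556 − 20 = 68.0556; wedge = 204.5 − 143.25 = 61.25.
DWL = ½ × 68.0556 × 61.25 = $2084.20.

$2084.20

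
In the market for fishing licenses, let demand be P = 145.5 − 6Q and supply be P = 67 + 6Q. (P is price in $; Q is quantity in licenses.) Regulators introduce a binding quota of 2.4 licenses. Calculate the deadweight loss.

Competitive equilibrium: 145.5 − 6Q = 67 + 6Q → Q* = 6.5417, P* = 106.25.
At Q = 2.4: demand price = 145.5 − 6·2.4 = 131.1; supply price = 67 + 6·2.4 = 81.4.
ΔQ = 6.5417 − 2.4 = 4.1417; wedge = 131.1 − 81.4 = 49.7.
Welfare loss = ½ × 4.1417 × 49.7 = $102.92.

$102.92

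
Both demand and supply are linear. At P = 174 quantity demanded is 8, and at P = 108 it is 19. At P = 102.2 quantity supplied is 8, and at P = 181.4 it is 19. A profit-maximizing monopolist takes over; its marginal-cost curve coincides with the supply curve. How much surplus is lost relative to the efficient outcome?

Demand slope = (108 − 174)/(19 − 8) = −6, so P = 222 − 6Q.
Supply slope = (181.4 − 102.2)/(19 − 8) = 7.2, so P = 44.6 + 7.2Q.
Competitive equilibrium: 222 − 6Q = 44.6 + 7.2Q → Q* = 13.4394, P* = 141.3636.
Marginal revenue: MR = 222 − 12Q. Set MR = MC: 222 − 12Q = 44.6 + 7.2Q → Q_m = 9.2396.
Price P_m = 222 − 6·9.2396 = 166.5624; MC(Q_m) = 44.6 + 7.2·9.2396 = 111.1251.
Competitive Q* = 13.4394, so ΔQ = 4.1998; wedge = 166.5624 − 111.1251 = 55.4373.
Welfare loss = ½ × 4.1998 × 55.4373 = 116.41.

116.41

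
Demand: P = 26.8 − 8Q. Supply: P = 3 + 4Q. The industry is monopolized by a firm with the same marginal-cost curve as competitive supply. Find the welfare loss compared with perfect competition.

Competitive equilibrium: 26.8 − 8Q = 3 + 4Q → Q* = 1.9833, P* = 10.9333.
Marginal revenue: MR = 26.8 − 16Q. Set MR = MC: 26.8 − 16Q = 3 + 4Q → Q_m = 1.19.
Price P_m = 26.8 − 8·1.19 = 17.28; MC(Q_m) = 3 + 4·1.19 = 7.76.
Competitive Q* = 1.9833, so ΔQ = 0.7933; wedge = 17.28 − 7.76 = 9.52.
The triangle = ½ × 0.7933 × 9.52 = 3.78.

3.78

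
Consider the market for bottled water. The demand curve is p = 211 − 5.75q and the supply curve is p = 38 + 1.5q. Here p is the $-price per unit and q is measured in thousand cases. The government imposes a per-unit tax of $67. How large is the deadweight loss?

$309.59 thousand

Competitive equilibrium: 211 − 5.75q = 38 + 1.5q → q* = 23.8621, p* = 73.7931.
With the tax, the buyer price exceeds the seller price by 67: (211 − 5.75q) − (38 + 1.5q) = 67 → q' = 14.6207.
Δq = 23.8621 − 14.6207 = 9.2414; the wedge equals the tax, 67.
Deadweight loss = ½ × 9.2414 × 67 = $309.59 thousand.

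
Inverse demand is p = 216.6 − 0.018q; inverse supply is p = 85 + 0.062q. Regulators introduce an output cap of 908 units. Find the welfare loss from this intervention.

21726.76

Competitive equilibrium: 216.6 − 0.018q = 85 + 0.062q → q* = 1645, p* = 186.99.
At q = 908: demand price = 216.6 − 0.018·908 = 200.256; supply price = 85 + 0.062·908 = 141.296.
Δq = 1645 − 908 = 737; wedge = 200.256 − 141.296 = 58.96.
Deadweight loss = ½ × 737 × 58.96 = 21726.76.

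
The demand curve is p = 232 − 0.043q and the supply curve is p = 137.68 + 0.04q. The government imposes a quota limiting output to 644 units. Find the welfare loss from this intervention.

Competitive equilibrium: 232 − 0.043q = 137.68 + 0.04q → q* = 1136.3855, p* = 183.1354.
At q = 644: demand price = 232 − 0.043·644 = 204.308; supply price = 137.68 + 0.04·644 = 163.44.
Δq = 1136.3855 − 644 = 492.3855; wedge = 204.308 − 163.44 = 40.868.
DWL = ½ × 492.3855 × 40.868 = 10061.41.

10061.41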